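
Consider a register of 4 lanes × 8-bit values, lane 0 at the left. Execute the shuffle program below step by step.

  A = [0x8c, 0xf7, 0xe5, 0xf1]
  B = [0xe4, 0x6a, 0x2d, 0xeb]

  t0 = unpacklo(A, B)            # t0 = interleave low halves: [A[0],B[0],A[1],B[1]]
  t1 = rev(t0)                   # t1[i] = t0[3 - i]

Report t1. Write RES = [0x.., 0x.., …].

→ t0 |8c|e4|f7|6a|
→ t1 |6a|f7|e4|8c|

RES = [ 0x6a  0xf7  0xe4  0x8c ]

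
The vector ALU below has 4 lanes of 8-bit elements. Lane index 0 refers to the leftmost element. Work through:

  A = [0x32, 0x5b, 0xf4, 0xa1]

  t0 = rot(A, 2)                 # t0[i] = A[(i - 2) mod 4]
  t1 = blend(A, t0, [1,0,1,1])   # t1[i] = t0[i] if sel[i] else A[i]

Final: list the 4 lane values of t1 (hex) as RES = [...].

RES = [0xf4, 0x5b, 0x32, 0x5b]

t0 = [0xf4, 0xa1, 0x32, 0x5b]
t1 = [0xf4, 0x5b, 0x32, 0x5b]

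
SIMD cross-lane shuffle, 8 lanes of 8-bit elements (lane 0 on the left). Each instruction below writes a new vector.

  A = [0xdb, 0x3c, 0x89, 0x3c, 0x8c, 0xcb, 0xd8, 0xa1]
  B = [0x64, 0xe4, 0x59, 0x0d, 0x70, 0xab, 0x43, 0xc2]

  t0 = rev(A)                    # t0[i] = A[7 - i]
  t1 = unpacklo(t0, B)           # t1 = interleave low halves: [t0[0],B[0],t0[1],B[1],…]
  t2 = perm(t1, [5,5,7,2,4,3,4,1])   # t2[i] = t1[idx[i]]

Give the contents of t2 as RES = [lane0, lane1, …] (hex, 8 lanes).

RES = [ 0x59  0x59  0x0d  0xd8  0xcb  0xe4  0xcb  0x64 ]

  t0: a1 d8 cb 8c 3c 89 3c db
  t1: a1 64 d8 e4 cb 59 8c 0d
  t2: 59 59 0d d8 cb e4 cb 64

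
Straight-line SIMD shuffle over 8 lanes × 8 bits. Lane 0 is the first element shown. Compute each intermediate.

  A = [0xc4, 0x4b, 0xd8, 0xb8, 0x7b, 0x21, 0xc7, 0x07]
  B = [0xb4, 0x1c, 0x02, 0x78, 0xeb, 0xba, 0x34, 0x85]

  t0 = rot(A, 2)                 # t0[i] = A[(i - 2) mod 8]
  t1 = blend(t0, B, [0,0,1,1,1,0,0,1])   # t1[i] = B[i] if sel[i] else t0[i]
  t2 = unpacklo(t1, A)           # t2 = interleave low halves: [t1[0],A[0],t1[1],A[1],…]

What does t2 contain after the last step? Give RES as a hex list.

t0 = [0xc7, 0x07, 0xc4, 0x4b, 0xd8, 0xb8, 0x7b, 0x21]
t1 = [0xc7, 0x07, 0x02, 0x78, 0xeb, 0xb8, 0x7b, 0x85]
t2 = [0xc7, 0xc4, 0x07, 0x4b, 0x02, 0xd8, 0x78, 0xb8]

RES = [0xc7, 0xc4, 0x07, 0x4b, 0x02, 0xd8, 0x78, 0xb8]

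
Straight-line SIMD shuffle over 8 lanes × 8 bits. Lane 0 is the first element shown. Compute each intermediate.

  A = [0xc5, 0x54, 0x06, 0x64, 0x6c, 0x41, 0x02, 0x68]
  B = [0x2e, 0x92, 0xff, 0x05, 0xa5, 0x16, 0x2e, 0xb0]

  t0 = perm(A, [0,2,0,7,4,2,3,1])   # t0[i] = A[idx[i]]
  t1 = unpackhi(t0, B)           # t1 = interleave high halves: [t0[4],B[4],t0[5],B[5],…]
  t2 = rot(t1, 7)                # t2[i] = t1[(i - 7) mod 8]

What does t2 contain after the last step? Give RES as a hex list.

t0 = [0xc5, 0x06, 0xc5, 0x68, 0x6c, 0x06, 0x64, 0x54]
t1 = [0x6c, 0xa5, 0x06, 0x16, 0x64, 0x2e, 0x54, 0xb0]
t2 = [0xa5, 0x06, 0x16, 0x64, 0x2e, 0x54, 0xb0, 0x6c]

RES = [ 0xa5  0x06  0x16  0x64  0x2e  0x54  0xb0  0x6c ]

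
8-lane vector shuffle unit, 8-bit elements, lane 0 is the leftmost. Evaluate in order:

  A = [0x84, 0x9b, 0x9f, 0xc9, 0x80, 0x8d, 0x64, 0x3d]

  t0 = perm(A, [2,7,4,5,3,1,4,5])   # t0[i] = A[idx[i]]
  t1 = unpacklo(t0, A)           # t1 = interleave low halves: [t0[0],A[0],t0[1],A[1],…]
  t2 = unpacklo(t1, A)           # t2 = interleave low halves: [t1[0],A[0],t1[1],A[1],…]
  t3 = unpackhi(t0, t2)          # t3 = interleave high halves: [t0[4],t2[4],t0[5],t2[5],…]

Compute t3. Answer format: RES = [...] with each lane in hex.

t0 = [0x9f, 0x3d, 0x80, 0x8d, 0xc9, 0x9b, 0x80, 0x8d]
t1 = [0x9f, 0x84, 0x3d, 0x9b, 0x80, 0x9f, 0x8d, 0xc9]
t2 = [0x9f, 0x84, 0x84, 0x9b, 0x3d, 0x9f, 0x9b, 0xc9]
t3 = [0xc9, 0x3d, 0x9b, 0x9f, 0x80, 0x9b, 0x8d, 0xc9]

RES = [ 0xc9  0x3d  0x9b  0x9f  0x80  0x9b  0x8d  0xc9 ]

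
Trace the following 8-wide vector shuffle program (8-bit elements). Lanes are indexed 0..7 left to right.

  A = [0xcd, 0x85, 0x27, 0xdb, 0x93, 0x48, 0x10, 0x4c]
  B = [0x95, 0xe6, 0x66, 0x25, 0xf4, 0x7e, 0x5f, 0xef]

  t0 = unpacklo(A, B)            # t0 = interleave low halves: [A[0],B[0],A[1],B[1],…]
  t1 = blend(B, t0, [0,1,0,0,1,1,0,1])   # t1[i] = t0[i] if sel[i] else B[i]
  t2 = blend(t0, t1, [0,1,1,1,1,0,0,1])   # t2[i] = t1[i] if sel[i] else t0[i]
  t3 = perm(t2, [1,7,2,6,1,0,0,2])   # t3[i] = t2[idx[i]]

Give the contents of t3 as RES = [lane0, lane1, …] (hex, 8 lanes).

RES = [0x95, 0x25, 0x66, 0xdb, 0x95, 0xcd, 0xcd, 0x66]

→ t0 |cd|95|85|e6|27|66|db|25|
→ t1 |95|95|66|25|27|66|5f|25|
→ t2 |cd|95|66|25|27|66|db|25|
→ t3 |95|25|66|db|95|cd|cd|66|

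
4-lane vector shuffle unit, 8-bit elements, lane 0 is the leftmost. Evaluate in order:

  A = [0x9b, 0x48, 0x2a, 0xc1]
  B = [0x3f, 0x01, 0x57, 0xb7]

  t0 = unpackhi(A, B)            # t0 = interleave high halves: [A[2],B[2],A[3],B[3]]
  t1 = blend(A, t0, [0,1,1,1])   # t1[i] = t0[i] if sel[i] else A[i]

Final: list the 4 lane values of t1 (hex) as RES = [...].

→ t0 |2a|57|c1|b7|
→ t1 |9b|57|c1|b7|

RES = [0x9b, 0x57, 0xc1, 0xb7]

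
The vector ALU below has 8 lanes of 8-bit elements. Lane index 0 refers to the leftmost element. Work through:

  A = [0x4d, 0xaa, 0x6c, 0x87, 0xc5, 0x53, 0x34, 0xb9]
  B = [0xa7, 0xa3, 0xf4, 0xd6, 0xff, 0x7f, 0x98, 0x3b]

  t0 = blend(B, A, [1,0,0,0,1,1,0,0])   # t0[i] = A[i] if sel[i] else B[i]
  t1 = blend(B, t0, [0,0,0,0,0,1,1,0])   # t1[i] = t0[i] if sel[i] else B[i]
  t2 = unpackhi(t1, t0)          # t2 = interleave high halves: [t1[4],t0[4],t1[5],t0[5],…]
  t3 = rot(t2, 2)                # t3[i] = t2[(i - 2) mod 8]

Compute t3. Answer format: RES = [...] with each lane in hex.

RES = [ 0x3b  0x3b  0xff  0xc5  0x53  0x53  0x98  0x98 ]

t0 = [0x4d, 0xa3, 0xf4, 0xd6, 0xc5, 0x53, 0x98, 0x3b]
t1 = [0xa7, 0xa3, 0xf4, 0xd6, 0xff, 0x53, 0x98, 0x3b]
t2 = [0xff, 0xc5, 0x53, 0x53, 0x98, 0x98, 0x3b, 0x3b]
t3 = [0x3b, 0x3b, 0xff, 0xc5, 0x53, 0x53, 0x98, 0x98]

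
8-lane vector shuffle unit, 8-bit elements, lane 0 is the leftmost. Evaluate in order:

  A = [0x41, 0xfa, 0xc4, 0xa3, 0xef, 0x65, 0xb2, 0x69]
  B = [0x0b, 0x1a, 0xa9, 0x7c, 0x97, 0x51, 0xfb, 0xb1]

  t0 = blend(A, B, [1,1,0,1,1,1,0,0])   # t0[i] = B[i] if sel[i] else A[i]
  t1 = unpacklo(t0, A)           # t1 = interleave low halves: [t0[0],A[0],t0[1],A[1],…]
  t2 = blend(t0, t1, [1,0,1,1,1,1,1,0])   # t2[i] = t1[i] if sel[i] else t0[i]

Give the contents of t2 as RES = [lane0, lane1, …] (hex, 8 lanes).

t0 = [0x0b, 0x1a, 0xc4, 0x7c, 0x97, 0x51, 0xb2, 0x69]
t1 = [0x0b, 0x41, 0x1a, 0xfa, 0xc4, 0xc4, 0x7c, 0xa3]
t2 = [0x0b, 0x1a, 0x1a, 0xfa, 0xc4, 0xc4, 0x7c, 0x69]

RES = [0x0b, 0x1a, 0x1a, 0xfa, 0xc4, 0xc4, 0x7c, 0x69]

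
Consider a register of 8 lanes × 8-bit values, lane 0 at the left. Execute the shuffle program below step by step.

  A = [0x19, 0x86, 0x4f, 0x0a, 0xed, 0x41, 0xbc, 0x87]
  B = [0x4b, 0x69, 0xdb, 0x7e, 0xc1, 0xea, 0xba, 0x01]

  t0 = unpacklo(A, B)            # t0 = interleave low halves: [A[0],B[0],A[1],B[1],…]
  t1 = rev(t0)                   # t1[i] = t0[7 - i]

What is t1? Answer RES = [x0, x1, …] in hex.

RES = [0x7e, 0x0a, 0xdb, 0x4f, 0x69, 0x86, 0x4b, 0x19]

t0 = [0x19, 0x4b, 0x86, 0x69, 0x4f, 0xdb, 0x0a, 0x7e]
t1 = [0x7e, 0x0a, 0xdb, 0x4f, 0x69, 0x86, 0x4b, 0x19]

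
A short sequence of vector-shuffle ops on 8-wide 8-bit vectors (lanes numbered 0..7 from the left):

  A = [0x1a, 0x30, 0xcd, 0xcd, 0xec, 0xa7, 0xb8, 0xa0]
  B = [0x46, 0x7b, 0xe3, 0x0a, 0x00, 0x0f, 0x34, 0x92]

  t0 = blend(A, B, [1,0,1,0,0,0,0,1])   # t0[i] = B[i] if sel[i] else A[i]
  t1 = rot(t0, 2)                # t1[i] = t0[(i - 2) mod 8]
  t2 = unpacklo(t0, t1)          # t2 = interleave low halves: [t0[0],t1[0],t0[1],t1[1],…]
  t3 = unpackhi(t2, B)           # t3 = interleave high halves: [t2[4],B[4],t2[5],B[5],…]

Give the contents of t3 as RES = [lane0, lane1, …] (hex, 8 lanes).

RES = [ 0xe3  0x00  0x46  0x0f  0xcd  0x34  0x30  0x92 ]

  t0: 46 30 e3 cd ec a7 b8 92
  t1: b8 92 46 30 e3 cd ec a7
  t2: 46 b8 30 92 e3 46 cd 30
  t3: e3 00 46 0f cd 34 30 92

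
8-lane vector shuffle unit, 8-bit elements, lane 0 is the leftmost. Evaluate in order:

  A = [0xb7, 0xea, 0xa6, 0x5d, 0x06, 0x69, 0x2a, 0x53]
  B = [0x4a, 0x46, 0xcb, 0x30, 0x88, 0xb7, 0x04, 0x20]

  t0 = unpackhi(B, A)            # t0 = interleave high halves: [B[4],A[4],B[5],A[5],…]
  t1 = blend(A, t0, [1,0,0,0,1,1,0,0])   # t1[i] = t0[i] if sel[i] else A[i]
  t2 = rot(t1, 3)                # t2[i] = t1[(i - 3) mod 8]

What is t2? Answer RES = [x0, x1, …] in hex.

RES = [0x2a, 0x2a, 0x53, 0x88, 0xea, 0xa6, 0x5d, 0x04]

t0 = [0x88, 0x06, 0xb7, 0x69, 0x04, 0x2a, 0x20, 0x53]
t1 = [0x88, 0xea, 0xa6, 0x5d, 0x04, 0x2a, 0x2a, 0x53]
t2 = [0x2a, 0x2a, 0x53, 0x88, 0xea, 0xa6, 0x5d, 0x04]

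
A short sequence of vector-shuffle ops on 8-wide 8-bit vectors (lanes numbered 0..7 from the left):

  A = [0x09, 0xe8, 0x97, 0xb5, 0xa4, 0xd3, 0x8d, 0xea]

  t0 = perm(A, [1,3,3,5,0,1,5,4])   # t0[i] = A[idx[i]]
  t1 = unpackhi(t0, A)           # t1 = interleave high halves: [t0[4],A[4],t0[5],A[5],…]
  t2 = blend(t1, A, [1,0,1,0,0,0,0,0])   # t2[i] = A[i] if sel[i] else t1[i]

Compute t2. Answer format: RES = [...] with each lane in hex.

  t0: e8 b5 b5 d3 09 e8 d3 a4
  t1: 09 a4 e8 d3 d3 8d a4 ea
  t2: 09 a4 97 d3 d3 8d a4 ea

RES = [ 0x09  0xa4  0x97  0xd3  0xd3  0x8d  0xa4  0xea ]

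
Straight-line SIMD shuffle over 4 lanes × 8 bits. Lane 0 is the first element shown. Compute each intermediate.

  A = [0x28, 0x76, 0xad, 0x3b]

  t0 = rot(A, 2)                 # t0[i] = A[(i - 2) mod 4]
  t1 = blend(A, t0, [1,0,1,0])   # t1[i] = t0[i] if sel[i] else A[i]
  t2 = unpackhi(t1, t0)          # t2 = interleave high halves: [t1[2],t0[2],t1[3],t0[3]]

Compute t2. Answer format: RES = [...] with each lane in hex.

t0 = [0xad, 0x3b, 0x28, 0x76]
t1 = [0xad, 0x76, 0x28, 0x3b]
t2 = [0x28, 0x28, 0x3b, 0x76]

RES = [ 0x28  0x28  0x3b  0x76 ]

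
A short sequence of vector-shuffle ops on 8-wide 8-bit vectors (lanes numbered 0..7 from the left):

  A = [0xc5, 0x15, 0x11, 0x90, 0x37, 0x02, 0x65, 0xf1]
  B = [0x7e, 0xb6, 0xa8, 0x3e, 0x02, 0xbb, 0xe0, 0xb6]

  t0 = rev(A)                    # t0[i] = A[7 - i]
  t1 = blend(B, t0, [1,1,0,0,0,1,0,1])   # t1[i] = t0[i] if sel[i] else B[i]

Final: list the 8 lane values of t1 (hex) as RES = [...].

t0 = [0xf1, 0x65, 0x02, 0x37, 0x90, 0x11, 0x15, 0xc5]
t1 = [0xf1, 0x65, 0xa8, 0x3e, 0x02, 0x11, 0xe0, 0xc5]

RES = [ 0xf1  0x65  0xa8  0x3e  0x02  0x11  0xe0  0xc5 ]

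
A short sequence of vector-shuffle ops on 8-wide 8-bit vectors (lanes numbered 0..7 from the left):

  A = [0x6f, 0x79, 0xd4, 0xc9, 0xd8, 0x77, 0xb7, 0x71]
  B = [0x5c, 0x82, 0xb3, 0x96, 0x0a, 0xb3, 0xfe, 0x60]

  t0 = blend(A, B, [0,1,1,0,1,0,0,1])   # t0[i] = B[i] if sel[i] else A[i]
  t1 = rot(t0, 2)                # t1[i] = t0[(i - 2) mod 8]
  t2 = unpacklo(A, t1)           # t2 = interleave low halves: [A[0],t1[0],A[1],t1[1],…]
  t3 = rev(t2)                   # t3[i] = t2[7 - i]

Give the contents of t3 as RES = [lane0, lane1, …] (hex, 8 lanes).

RES = [ 0x82  0xc9  0x6f  0xd4  0x60  0x79  0xb7  0x6f ]

t0 = [0x6f, 0x82, 0xb3, 0xc9, 0x0a, 0x77, 0xb7, 0x60]
t1 = [0xb7, 0x60, 0x6f, 0x82, 0xb3, 0xc9, 0x0a, 0x77]
t2 = [0x6f, 0xb7, 0x79, 0x60, 0xd4, 0x6f, 0xc9, 0x82]
t3 = [0x82, 0xc9, 0x6f, 0xd4, 0x60, 0x79, 0xb7, 0x6f]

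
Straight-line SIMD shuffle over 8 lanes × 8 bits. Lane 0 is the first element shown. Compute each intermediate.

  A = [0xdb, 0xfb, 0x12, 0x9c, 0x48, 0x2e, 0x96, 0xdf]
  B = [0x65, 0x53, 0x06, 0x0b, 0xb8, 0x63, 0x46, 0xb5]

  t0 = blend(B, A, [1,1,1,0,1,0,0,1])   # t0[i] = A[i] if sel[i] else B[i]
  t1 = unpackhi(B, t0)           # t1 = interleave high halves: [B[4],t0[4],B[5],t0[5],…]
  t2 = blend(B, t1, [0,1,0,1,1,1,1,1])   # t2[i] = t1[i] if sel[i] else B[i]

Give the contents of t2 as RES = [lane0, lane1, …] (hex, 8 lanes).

  t0: db fb 12 0b 48 63 46 df
  t1: b8 48 63 63 46 46 b5 df
  t2: 65 48 06 63 46 46 b5 df

RES = [ 0x65  0x48  0x06  0x63  0x46  0x46  0xb5  0xdf ]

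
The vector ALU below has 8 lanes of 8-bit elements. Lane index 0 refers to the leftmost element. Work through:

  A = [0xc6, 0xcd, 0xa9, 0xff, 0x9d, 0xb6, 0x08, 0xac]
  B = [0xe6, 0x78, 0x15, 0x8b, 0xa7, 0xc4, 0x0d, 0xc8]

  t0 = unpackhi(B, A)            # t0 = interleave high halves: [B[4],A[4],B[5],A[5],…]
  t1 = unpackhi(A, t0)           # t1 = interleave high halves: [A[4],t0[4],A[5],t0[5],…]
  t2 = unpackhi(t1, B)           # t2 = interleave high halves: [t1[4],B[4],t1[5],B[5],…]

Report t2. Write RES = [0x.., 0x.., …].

RES = [0x08, 0xa7, 0xc8, 0xc4, 0xac, 0x0d, 0xac, 0xc8]

t0 = [0xa7, 0x9d, 0xc4, 0xb6, 0x0d, 0x08, 0xc8, 0xac]
t1 = [0x9d, 0x0d, 0xb6, 0x08, 0x08, 0xc8, 0xac, 0xac]
t2 = [0x08, 0xa7, 0xc8, 0xc4, 0xac, 0x0d, 0xac, 0xc8]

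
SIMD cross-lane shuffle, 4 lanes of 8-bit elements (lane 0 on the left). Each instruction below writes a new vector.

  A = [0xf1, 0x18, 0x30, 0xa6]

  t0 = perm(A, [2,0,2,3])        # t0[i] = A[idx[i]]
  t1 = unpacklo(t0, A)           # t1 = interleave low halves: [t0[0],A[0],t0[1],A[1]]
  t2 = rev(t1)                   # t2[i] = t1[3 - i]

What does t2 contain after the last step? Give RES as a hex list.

→ t0 |30|f1|30|a6|
→ t1 |30|f1|f1|18|
→ t2 |18|f1|f1|30|

RES = [0x18, 0xf1, 0xf1, 0x30]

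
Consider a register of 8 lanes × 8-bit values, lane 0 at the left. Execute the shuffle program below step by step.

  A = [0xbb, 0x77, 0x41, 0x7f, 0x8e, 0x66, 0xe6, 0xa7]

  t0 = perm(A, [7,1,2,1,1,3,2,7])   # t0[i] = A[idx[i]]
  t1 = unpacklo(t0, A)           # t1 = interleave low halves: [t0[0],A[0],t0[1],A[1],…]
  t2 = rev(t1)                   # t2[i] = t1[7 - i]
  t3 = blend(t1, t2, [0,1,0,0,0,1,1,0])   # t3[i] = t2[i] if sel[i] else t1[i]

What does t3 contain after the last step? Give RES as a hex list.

  t0: a7 77 41 77 77 7f 41 a7
  t1: a7 bb 77 77 41 41 77 7f
  t2: 7f 77 41 41 77 77 bb a7
  t3: a7 77 77 77 41 77 bb 7f

RES = [ 0xa7  0x77  0x77  0x77  0x41  0x77  0xbb  0x7f ]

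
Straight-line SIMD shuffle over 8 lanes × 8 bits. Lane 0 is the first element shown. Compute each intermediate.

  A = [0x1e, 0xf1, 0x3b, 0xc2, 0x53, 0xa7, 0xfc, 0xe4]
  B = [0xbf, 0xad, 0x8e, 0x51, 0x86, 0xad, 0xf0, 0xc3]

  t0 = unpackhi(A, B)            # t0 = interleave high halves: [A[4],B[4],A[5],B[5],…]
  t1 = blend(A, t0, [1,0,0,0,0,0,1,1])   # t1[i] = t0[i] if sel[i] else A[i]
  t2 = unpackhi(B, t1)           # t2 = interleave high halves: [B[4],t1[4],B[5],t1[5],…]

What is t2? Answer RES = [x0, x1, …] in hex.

RES = [0x86, 0x53, 0xad, 0xa7, 0xf0, 0xe4, 0xc3, 0xc3]

  t0: 53 86 a7 ad fc f0 e4 c3
  t1: 53 f1 3b c2 53 a7 e4 c3
  t2: 86 53 ad a7 f0 e4 c3 c3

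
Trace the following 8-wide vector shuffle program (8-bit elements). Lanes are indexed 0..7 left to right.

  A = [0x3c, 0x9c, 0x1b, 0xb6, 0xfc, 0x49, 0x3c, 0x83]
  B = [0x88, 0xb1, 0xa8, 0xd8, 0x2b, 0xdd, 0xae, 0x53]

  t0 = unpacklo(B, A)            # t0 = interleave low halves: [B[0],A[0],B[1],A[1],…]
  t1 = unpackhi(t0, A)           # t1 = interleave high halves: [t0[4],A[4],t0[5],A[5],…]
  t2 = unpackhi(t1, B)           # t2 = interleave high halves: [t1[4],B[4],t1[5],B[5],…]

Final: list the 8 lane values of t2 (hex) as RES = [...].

→ t0 |88|3c|b1|9c|a8|1b|d8|b6|
→ t1 |a8|fc|1b|49|d8|3c|b6|83|
→ t2 |d8|2b|3c|dd|b6|ae|83|53|

RES = [0xd8, 0x2b, 0x3c, 0xdd, 0xb6, 0xae, 0x83, 0x53]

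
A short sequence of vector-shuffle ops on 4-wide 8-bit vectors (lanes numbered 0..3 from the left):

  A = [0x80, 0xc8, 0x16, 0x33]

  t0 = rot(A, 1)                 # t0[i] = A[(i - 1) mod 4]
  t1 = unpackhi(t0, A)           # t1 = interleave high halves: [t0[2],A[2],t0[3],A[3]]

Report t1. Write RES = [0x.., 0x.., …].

  t0: 33 80 c8 16
  t1: c8 16 16 33

RES = [0xc8, 0x16, 0x16, 0x33]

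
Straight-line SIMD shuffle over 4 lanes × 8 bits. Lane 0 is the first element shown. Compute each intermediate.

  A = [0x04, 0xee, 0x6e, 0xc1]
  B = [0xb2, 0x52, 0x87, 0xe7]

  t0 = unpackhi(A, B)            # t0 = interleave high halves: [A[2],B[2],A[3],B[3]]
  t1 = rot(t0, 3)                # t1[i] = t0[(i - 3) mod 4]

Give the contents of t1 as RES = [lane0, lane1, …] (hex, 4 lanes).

RES = [0x87, 0xc1, 0xe7, 0x6e]

t0 = [0x6e, 0x87, 0xc1, 0xe7]
t1 = [0x87, 0xc1, 0xe7, 0x6e]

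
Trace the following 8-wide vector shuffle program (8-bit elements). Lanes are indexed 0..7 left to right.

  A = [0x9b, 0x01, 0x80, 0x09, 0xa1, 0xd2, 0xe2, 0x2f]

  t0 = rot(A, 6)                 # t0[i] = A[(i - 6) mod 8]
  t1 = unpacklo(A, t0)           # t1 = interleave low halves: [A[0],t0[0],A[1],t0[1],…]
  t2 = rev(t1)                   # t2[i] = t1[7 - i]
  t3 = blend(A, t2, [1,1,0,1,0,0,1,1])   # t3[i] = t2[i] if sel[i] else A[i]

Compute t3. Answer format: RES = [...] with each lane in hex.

RES = [ 0xd2  0x09  0x80  0x80  0xa1  0xd2  0x80  0x9b ]

  t0: 80 09 a1 d2 e2 2f 9b 01
  t1: 9b 80 01 09 80 a1 09 d2
  t2: d2 09 a1 80 09 01 80 9b
  t3: d2 09 80 80 a1 d2 80 9b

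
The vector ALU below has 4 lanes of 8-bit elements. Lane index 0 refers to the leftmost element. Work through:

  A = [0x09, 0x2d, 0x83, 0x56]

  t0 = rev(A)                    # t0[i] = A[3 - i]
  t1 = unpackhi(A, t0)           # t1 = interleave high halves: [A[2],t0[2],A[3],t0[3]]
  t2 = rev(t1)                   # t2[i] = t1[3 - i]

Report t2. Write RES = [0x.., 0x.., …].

RES = [ 0x09  0x56  0x2d  0x83 ]

→ t0 |56|83|2d|09|
→ t1 |83|2d|56|09|
→ t2 |09|56|2d|83|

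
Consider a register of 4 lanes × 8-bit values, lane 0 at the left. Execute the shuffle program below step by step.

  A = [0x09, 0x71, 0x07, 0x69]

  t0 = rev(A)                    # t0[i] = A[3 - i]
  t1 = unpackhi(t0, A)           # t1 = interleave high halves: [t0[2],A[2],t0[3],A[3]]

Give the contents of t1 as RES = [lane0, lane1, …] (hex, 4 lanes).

→ t0 |69|07|71|09|
→ t1 |71|07|09|69|

RES = [ 0x71  0x07  0x09  0x69 ]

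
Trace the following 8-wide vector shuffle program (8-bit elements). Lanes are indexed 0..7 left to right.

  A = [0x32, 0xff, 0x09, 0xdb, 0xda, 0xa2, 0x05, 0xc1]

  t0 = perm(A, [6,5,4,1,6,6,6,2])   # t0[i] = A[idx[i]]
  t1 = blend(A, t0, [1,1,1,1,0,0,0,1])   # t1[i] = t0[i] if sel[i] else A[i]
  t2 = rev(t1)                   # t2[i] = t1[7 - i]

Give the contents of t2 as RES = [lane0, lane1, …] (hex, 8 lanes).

RES = [0x09, 0x05, 0xa2, 0xda, 0xff, 0xda, 0xa2, 0x05]

t0 = [0x05, 0xa2, 0xda, 0xff, 0x05, 0x05, 0x05, 0x09]
t1 = [0x05, 0xa2, 0xda, 0xff, 0xda, 0xa2, 0x05, 0x09]
t2 = [0x09, 0x05, 0xa2, 0xda, 0xff, 0xda, 0xa2, 0x05]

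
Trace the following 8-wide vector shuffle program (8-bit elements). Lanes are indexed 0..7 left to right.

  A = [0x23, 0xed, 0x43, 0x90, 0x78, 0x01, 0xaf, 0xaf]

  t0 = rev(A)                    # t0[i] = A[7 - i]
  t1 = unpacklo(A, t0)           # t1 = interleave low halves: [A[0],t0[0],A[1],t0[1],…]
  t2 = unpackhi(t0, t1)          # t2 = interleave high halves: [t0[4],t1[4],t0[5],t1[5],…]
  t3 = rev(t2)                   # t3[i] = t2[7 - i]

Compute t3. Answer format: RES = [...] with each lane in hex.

RES = [ 0x78  0x23  0x90  0xed  0x01  0x43  0x43  0x90 ]

→ t0 |af|af|01|78|90|43|ed|23|
→ t1 |23|af|ed|af|43|01|90|78|
→ t2 |90|43|43|01|ed|90|23|78|
→ t3 |78|23|90|ed|01|43|43|90|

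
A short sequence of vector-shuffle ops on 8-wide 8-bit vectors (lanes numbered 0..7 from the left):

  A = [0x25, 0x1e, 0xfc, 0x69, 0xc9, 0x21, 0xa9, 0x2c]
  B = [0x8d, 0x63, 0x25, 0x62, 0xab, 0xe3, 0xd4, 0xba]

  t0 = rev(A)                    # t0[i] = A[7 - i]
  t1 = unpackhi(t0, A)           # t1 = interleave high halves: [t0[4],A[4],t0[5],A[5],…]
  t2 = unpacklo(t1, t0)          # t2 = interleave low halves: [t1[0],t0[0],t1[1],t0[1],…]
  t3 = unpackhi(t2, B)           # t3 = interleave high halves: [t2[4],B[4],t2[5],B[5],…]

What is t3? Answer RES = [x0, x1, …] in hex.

RES = [ 0xfc  0xab  0x21  0xe3  0x21  0xd4  0xc9  0xba ]

→ t0 |2c|a9|21|c9|69|fc|1e|25|
→ t1 |69|c9|fc|21|1e|a9|25|2c|
→ t2 |69|2c|c9|a9|fc|21|21|c9|
→ t3 |fc|ab|21|e3|21|d4|c9|ba|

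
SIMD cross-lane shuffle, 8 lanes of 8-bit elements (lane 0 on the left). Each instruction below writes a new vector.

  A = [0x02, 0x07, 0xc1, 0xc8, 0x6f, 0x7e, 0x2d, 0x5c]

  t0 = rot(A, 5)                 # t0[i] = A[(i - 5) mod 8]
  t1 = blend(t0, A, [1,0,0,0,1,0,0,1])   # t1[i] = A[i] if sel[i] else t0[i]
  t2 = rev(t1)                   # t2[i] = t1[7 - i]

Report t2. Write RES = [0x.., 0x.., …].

  t0: c8 6f 7e 2d 5c 02 07 c1
  t1: 02 6f 7e 2d 6f 02 07 5c
  t2: 5c 07 02 6f 2d 7e 6f 02

RES = [0x5c, 0x07, 0x02, 0x6f, 0x2d, 0x7e, 0x6f, 0x02]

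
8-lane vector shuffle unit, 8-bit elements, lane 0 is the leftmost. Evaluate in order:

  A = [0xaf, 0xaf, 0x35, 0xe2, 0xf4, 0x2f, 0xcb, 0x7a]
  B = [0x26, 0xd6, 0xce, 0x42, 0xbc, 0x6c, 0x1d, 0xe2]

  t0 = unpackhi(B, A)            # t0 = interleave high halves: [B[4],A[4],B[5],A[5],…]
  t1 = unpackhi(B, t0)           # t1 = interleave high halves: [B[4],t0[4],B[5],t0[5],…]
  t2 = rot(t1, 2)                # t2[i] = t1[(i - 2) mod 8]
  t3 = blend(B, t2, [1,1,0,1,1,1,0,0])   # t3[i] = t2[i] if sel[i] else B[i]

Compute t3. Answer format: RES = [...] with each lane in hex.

RES = [0xe2, 0x7a, 0xce, 0x1d, 0x6c, 0xcb, 0x1d, 0xe2]

t0 = [0xbc, 0xf4, 0x6c, 0x2f, 0x1d, 0xcb, 0xe2, 0x7a]
t1 = [0xbc, 0x1d, 0x6c, 0xcb, 0x1d, 0xe2, 0xe2, 0x7a]
t2 = [0xe2, 0x7a, 0xbc, 0x1d, 0x6c, 0xcb, 0x1d, 0xe2]
t3 = [0xe2, 0x7a, 0xce, 0x1d, 0x6c, 0xcb, 0x1d, 0xe2]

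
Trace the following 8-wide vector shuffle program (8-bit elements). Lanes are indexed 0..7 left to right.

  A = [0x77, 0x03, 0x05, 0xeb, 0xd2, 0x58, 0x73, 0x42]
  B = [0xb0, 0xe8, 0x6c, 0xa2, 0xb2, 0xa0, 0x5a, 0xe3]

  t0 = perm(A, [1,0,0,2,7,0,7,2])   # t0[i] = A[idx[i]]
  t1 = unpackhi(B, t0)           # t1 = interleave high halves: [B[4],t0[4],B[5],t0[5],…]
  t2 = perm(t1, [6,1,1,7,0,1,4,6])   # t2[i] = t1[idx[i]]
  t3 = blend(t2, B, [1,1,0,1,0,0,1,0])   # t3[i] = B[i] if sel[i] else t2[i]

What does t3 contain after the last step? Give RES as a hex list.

t0 = [0x03, 0x77, 0x77, 0x05, 0x42, 0x77, 0x42, 0x05]
t1 = [0xb2, 0x42, 0xa0, 0x77, 0x5a, 0x42, 0xe3, 0x05]
t2 = [0xe3, 0x42, 0x42, 0x05, 0xb2, 0x42, 0x5a, 0xe3]
t3 = [0xb0, 0xe8, 0x42, 0xa2, 0xb2, 0x42, 0x5a, 0xe3]

RES = [0xb0, 0xe8, 0x42, 0xa2, 0xb2, 0x42, 0x5a, 0xe3]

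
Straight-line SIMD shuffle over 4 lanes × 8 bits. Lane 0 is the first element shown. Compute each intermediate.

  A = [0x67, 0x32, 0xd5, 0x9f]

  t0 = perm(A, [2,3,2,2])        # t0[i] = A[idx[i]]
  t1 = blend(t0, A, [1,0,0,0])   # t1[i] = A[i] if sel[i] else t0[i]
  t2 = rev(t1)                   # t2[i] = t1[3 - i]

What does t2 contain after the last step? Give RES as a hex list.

→ t0 |d5|9f|d5|d5|
→ t1 |67|9f|d5|d5|
→ t2 |d5|d5|9f|67|

RES = [0xd5, 0xd5, 0x9f, 0x67]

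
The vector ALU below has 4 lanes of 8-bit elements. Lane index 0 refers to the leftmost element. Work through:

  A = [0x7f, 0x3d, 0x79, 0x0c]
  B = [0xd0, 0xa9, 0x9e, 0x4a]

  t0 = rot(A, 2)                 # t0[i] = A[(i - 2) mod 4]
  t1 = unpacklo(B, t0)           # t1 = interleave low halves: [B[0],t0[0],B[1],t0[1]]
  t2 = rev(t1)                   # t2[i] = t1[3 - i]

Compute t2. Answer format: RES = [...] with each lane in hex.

  t0: 79 0c 7f 3d
  t1: d0 79 a9 0c
  t2: 0c a9 79 d0

RES = [0x0c, 0xa9, 0x79, 0xd0]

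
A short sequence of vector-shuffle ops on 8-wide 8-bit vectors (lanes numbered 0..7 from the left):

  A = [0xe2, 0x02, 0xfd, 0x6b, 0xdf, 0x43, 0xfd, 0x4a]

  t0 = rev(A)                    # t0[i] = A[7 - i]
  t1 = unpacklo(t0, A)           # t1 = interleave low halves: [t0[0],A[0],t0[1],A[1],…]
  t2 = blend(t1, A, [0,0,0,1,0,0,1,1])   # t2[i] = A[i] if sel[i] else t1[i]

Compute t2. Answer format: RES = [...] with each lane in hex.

  t0: 4a fd 43 df 6b fd 02 e2
  t1: 4a e2 fd 02 43 fd df 6b
  t2: 4a e2 fd 6b 43 fd fd 4a

RES = [ 0x4a  0xe2  0xfd  0x6b  0x43  0xfd  0xfd  0x4a ]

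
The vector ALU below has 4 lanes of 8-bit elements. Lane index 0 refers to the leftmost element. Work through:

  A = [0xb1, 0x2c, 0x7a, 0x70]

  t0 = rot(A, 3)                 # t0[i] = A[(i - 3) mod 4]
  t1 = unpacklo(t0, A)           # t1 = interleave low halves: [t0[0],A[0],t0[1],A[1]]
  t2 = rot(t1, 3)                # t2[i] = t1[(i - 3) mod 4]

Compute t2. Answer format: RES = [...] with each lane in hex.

t0 = [0x2c, 0x7a, 0x70, 0xb1]
t1 = [0x2c, 0xb1, 0x7a, 0x2c]
t2 = [0xb1, 0x7a, 0x2c, 0x2c]

RES = [0xb1, 0x7a, 0x2c, 0x2c]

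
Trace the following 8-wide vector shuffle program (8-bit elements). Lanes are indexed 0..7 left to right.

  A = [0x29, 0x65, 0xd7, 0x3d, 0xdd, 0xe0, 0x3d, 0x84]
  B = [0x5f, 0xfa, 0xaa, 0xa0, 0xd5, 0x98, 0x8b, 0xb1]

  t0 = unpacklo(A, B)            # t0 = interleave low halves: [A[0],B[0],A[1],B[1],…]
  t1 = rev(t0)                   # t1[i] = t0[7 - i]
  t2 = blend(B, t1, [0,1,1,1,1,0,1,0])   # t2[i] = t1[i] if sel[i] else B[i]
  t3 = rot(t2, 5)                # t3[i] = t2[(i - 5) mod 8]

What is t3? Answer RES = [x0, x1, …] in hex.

→ t0 |29|5f|65|fa|d7|aa|3d|a0|
→ t1 |a0|3d|aa|d7|fa|65|5f|29|
→ t2 |5f|3d|aa|d7|fa|98|5f|b1|
→ t3 |d7|fa|98|5f|b1|5f|3d|aa|

RES = [ 0xd7  0xfa  0x98  0x5f  0xb1  0x5f  0x3d  0xaa ]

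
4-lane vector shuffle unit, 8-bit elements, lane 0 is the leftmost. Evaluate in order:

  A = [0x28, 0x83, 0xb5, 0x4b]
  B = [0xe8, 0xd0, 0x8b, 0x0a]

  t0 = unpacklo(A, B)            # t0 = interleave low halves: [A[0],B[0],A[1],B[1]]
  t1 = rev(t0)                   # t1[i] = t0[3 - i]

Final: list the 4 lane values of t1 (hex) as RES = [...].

t0 = [0x28, 0xe8, 0x83, 0xd0]
t1 = [0xd0, 0x83, 0xe8, 0x28]

RES = [0xd0, 0x83, 0xe8, 0x28]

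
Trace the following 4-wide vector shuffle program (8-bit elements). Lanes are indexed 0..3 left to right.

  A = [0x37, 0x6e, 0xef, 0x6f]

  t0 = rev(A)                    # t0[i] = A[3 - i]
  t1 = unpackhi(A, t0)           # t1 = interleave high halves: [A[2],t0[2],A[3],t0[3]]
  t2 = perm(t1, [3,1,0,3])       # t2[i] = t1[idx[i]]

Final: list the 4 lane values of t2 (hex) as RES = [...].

t0 = [0x6f, 0xef, 0x6e, 0x37]
t1 = [0xef, 0x6e, 0x6f, 0x37]
t2 = [0x37, 0x6e, 0xef, 0x37]

RES = [ 0x37  0x6e  0xef  0x37 ]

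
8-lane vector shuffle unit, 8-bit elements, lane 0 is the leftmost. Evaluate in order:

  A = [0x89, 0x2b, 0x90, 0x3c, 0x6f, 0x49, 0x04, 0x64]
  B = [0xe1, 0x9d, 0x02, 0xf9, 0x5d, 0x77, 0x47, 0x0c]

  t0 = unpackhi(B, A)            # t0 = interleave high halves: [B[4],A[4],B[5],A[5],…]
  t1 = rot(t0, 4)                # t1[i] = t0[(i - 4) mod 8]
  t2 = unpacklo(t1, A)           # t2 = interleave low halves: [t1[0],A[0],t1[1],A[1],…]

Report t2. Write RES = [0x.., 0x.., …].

RES = [ 0x47  0x89  0x04  0x2b  0x0c  0x90  0x64  0x3c ]

→ t0 |5d|6f|77|49|47|04|0c|64|
→ t1 |47|04|0c|64|5d|6f|77|49|
→ t2 |47|89|04|2b|0c|90|64|3c|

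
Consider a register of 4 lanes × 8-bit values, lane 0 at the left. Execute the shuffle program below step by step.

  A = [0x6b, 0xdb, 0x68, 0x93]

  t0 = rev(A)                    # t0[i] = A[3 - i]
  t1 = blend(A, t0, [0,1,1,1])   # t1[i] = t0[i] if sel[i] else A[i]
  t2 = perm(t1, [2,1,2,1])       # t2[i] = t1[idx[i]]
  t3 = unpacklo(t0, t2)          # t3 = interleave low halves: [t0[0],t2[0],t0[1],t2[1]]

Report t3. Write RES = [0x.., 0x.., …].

→ t0 |93|68|db|6b|
→ t1 |6b|68|db|6b|
→ t2 |db|68|db|68|
→ t3 |93|db|68|68|

RES = [0x93, 0xdb, 0x68, 0x68]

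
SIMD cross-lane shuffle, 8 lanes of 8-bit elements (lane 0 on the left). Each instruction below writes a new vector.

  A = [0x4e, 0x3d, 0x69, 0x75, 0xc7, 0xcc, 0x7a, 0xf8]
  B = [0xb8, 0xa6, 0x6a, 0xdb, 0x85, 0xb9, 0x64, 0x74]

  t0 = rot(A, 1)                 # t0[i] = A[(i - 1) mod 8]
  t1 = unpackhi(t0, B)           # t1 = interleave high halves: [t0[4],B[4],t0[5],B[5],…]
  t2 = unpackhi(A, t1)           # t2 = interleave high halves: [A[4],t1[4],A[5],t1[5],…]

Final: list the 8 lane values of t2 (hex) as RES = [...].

RES = [0xc7, 0xcc, 0xcc, 0x64, 0x7a, 0x7a, 0xf8, 0x74]

t0 = [0xf8, 0x4e, 0x3d, 0x69, 0x75, 0xc7, 0xcc, 0x7a]
t1 = [0x75, 0x85, 0xc7, 0xb9, 0xcc, 0x64, 0x7a, 0x74]
t2 = [0xc7, 0xcc, 0xcc, 0x64, 0x7a, 0x7a, 0xf8, 0x74]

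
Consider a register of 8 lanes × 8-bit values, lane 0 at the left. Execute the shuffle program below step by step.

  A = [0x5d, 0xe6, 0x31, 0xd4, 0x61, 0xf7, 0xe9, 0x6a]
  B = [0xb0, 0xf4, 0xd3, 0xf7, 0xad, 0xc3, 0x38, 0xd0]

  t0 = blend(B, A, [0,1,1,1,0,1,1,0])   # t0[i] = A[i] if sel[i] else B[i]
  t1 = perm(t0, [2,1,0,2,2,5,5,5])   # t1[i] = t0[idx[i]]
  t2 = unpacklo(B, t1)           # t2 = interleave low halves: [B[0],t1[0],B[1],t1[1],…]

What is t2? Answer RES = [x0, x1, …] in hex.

RES = [ 0xb0  0x31  0xf4  0xe6  0xd3  0xb0  0xf7  0x31 ]

  t0: b0 e6 31 d4 ad f7 e9 d0
  t1: 31 e6 b0 31 31 f7 f7 f7
  t2: b0 31 f4 e6 d3 b0 f7 31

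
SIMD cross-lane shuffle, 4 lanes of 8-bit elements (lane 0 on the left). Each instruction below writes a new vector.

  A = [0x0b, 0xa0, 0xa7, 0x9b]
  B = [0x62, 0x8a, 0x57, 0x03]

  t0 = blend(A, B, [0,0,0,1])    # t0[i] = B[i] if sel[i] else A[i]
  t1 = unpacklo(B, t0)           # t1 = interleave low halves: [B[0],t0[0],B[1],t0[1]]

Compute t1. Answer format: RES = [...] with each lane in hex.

t0 = [0x0b, 0xa0, 0xa7, 0x03]
t1 = [0x62, 0x0b, 0x8a, 0xa0]

RES = [ 0x62  0x0b  0x8a  0xa0 ]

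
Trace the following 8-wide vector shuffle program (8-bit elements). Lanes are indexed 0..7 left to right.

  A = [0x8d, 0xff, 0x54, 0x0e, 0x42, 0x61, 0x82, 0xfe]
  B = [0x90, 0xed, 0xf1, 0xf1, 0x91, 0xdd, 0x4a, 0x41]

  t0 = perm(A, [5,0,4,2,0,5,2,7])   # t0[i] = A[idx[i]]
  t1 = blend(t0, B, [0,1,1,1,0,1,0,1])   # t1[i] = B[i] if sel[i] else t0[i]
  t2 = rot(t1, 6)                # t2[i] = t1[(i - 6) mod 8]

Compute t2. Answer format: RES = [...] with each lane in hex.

RES = [ 0xf1  0xf1  0x8d  0xdd  0x54  0x41  0x61  0xed ]

  t0: 61 8d 42 54 8d 61 54 fe
  t1: 61 ed f1 f1 8d dd 54 41
  t2: f1 f1 8d dd 54 41 61 ed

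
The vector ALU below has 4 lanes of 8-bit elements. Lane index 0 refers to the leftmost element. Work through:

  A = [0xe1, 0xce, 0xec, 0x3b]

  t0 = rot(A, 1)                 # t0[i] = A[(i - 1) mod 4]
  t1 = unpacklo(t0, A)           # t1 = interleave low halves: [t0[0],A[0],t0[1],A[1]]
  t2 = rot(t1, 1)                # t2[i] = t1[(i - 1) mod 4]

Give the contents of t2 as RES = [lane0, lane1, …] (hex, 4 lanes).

t0 = [0x3b, 0xe1, 0xce, 0xec]
t1 = [0x3b, 0xe1, 0xe1, 0xce]
t2 = [0xce, 0x3b, 0xe1, 0xe1]

RES = [0xce, 0x3b, 0xe1, 0xe1]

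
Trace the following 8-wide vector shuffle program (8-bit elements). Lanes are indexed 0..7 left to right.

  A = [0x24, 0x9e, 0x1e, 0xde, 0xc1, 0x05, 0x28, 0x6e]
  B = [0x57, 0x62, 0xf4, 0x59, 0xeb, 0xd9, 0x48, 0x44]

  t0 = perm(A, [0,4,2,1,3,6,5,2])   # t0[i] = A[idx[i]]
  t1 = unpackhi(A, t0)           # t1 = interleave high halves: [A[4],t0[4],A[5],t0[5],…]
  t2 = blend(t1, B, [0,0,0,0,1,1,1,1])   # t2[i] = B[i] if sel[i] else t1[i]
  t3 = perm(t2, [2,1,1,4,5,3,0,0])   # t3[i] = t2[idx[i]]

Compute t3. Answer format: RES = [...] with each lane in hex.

→ t0 |24|c1|1e|9e|de|28|05|1e|
→ t1 |c1|de|05|28|28|05|6e|1e|
→ t2 |c1|de|05|28|eb|d9|48|44|
→ t3 |05|de|de|eb|d9|28|c1|c1|

RES = [ 0x05  0xde  0xde  0xeb  0xd9  0x28  0xc1  0xc1 ]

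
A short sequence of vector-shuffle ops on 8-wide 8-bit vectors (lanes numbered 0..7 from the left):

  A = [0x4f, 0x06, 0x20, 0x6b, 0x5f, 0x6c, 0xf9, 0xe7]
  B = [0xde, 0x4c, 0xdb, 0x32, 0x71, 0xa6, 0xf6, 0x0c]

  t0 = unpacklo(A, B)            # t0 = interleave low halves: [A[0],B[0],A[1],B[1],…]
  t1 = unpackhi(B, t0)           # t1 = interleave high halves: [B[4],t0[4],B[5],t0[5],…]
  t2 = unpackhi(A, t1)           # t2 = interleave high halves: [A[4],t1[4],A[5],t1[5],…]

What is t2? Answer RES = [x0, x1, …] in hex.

t0 = [0x4f, 0xde, 0x06, 0x4c, 0x20, 0xdb, 0x6b, 0x32]
t1 = [0x71, 0x20, 0xa6, 0xdb, 0xf6, 0x6b, 0x0c, 0x32]
t2 = [0x5f, 0xf6, 0x6c, 0x6b, 0xf9, 0x0c, 0xe7, 0x32]

RES = [0x5f, 0xf6, 0x6c, 0x6b, 0xf9, 0x0c, 0xe7, 0x32]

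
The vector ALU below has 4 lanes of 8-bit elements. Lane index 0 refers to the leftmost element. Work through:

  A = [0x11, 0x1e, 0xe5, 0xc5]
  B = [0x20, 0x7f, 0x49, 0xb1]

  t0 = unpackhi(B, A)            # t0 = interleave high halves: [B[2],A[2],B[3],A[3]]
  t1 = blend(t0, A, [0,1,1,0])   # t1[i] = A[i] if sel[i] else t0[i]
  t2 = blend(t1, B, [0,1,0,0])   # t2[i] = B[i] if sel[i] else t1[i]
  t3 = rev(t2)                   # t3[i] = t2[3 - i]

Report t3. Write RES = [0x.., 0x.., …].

t0 = [0x49, 0xe5, 0xb1, 0xc5]
t1 = [0x49, 0x1e, 0xe5, 0xc5]
t2 = [0x49, 0x7f, 0xe5, 0xc5]
t3 = [0xc5, 0xe5, 0x7f, 0x49]

RES = [0xc5, 0xe5, 0x7f, 0x49]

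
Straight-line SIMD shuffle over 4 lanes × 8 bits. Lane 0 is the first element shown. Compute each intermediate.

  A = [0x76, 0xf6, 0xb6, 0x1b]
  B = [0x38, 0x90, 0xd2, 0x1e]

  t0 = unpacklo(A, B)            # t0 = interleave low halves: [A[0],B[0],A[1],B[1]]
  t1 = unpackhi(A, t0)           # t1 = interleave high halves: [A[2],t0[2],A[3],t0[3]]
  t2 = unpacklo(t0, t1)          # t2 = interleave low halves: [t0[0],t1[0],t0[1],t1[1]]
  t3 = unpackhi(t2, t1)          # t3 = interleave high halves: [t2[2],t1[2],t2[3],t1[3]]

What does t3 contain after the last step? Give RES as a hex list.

RES = [0x38, 0x1b, 0xf6, 0x90]

→ t0 |76|38|f6|90|
→ t1 |b6|f6|1b|90|
→ t2 |76|b6|38|f6|
→ t3 |38|1b|f6|90|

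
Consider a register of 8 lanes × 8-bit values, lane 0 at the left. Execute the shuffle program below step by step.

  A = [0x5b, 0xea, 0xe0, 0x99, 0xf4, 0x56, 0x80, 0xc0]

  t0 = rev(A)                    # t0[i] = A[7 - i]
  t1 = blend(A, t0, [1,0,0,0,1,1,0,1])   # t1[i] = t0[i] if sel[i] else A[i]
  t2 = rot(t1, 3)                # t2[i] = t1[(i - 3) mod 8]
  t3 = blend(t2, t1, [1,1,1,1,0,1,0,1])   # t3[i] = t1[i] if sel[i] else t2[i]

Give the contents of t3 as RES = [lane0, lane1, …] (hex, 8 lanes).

  t0: c0 80 56 f4 99 e0 ea 5b
  t1: c0 ea e0 99 99 e0 80 5b
  t2: e0 80 5b c0 ea e0 99 99
  t3: c0 ea e0 99 ea e0 99 5b

RES = [0xc0, 0xea, 0xe0, 0x99, 0xea, 0xe0, 0x99, 0x5b]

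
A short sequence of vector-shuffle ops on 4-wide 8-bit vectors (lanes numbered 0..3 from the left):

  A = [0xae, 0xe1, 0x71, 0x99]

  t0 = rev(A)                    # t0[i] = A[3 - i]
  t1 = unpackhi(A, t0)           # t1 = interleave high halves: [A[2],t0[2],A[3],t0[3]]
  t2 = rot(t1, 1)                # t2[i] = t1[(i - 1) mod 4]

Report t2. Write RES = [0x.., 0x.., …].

  t0: 99 71 e1 ae
  t1: 71 e1 99 ae
  t2: ae 71 e1 99

RES = [0xae, 0x71, 0xe1, 0x99]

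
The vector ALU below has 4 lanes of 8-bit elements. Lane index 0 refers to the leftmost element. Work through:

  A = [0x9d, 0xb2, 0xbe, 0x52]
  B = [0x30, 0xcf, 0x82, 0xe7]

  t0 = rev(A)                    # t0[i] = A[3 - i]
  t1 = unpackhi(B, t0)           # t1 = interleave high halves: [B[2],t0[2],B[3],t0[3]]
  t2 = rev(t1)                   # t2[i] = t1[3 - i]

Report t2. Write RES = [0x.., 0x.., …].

RES = [ 0x9d  0xe7  0xb2  0x82 ]

→ t0 |52|be|b2|9d|
→ t1 |82|b2|e7|9d|
→ t2 |9d|e7|b2|82|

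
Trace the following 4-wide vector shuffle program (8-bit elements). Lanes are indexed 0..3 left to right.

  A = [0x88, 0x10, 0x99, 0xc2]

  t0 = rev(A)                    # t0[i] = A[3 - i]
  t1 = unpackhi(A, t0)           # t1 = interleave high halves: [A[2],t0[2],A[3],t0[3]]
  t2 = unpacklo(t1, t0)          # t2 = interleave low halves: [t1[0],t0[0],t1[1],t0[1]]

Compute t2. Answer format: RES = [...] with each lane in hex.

→ t0 |c2|99|10|88|
→ t1 |99|10|c2|88|
→ t2 |99|c2|10|99|

RES = [ 0x99  0xc2  0x10  0x99 ]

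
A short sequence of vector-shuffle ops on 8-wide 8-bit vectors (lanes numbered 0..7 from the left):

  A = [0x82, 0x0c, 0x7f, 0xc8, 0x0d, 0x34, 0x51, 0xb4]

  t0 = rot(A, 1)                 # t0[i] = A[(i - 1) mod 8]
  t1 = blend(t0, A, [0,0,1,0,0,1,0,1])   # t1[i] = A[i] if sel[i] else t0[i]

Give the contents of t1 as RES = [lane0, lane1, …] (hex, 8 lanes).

t0 = [0xb4, 0x82, 0x0c, 0x7f, 0xc8, 0x0d, 0x34, 0x51]
t1 = [0xb4, 0x82, 0x7f, 0x7f, 0xc8, 0x34, 0x34, 0xb4]

RES = [ 0xb4  0x82  0x7f  0x7f  0xc8  0x34  0x34  0xb4 ]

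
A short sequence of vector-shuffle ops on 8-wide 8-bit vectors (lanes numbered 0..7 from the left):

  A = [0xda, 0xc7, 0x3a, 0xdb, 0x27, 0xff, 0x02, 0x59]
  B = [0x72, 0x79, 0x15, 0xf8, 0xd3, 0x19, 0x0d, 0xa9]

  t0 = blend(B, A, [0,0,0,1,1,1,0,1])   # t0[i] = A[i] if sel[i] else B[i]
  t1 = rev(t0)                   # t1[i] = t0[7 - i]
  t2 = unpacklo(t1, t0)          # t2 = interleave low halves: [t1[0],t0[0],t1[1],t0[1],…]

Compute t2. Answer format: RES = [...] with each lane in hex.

RES = [ 0x59  0x72  0x0d  0x79  0xff  0x15  0x27  0xdb ]

t0 = [0x72, 0x79, 0x15, 0xdb, 0x27, 0xff, 0x0d, 0x59]
t1 = [0x59, 0x0d, 0xff, 0x27, 0xdb, 0x15, 0x79, 0x72]
t2 = [0x59, 0x72, 0x0d, 0x79, 0xff, 0x15, 0x27, 0xdb]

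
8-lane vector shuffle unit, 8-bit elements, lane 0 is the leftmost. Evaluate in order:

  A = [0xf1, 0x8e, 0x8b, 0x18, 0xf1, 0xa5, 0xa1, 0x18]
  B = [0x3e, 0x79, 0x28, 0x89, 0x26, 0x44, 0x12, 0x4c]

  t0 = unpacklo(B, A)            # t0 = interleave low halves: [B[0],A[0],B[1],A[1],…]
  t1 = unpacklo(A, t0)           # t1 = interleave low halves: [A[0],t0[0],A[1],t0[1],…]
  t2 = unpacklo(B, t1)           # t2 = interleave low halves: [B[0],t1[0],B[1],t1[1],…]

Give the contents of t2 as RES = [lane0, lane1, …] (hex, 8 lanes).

t0 = [0x3e, 0xf1, 0x79, 0x8e, 0x28, 0x8b, 0x89, 0x18]
t1 = [0xf1, 0x3e, 0x8e, 0xf1, 0x8b, 0x79, 0x18, 0x8e]
t2 = [0x3e, 0xf1, 0x79, 0x3e, 0x28, 0x8e, 0x89, 0xf1]

RES = [ 0x3e  0xf1  0x79  0x3e  0x28  0x8e  0x89  0xf1 ]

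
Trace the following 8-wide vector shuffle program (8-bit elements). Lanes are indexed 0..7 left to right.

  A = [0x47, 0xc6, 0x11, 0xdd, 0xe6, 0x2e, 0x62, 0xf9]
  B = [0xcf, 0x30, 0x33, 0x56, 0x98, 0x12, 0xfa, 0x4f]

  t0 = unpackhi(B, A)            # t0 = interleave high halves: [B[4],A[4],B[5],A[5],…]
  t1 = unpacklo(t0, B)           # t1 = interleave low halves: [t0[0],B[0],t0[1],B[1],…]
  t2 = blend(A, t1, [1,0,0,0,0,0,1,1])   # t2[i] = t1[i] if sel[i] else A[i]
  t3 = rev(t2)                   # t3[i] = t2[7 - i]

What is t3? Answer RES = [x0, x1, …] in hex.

t0 = [0x98, 0xe6, 0x12, 0x2e, 0xfa, 0x62, 0x4f, 0xf9]
t1 = [0x98, 0xcf, 0xe6, 0x30, 0x12, 0x33, 0x2e, 0x56]
t2 = [0x98, 0xc6, 0x11, 0xdd, 0xe6, 0x2e, 0x2e, 0x56]
t3 = [0x56, 0x2e, 0x2e, 0xe6, 0xdd, 0x11, 0xc6, 0x98]

RES = [0x56, 0x2e, 0x2e, 0xe6, 0xdd, 0x11, 0xc6, 0x98]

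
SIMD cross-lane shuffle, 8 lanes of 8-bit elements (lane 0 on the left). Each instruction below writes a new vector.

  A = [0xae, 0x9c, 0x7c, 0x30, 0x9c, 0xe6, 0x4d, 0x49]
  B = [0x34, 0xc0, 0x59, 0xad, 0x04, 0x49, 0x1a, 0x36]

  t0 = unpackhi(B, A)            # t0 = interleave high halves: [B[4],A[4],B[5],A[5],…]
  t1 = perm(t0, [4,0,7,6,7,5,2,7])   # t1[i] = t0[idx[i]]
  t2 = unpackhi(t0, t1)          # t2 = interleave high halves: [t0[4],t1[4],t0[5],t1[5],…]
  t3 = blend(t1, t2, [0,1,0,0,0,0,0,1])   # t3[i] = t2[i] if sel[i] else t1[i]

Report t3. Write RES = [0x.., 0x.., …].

RES = [0x1a, 0x49, 0x49, 0x36, 0x49, 0x4d, 0x49, 0x49]

t0 = [0x04, 0x9c, 0x49, 0xe6, 0x1a, 0x4d, 0x36, 0x49]
t1 = [0x1a, 0x04, 0x49, 0x36, 0x49, 0x4d, 0x49, 0x49]
t2 = [0x1a, 0x49, 0x4d, 0x4d, 0x36, 0x49, 0x49, 0x49]
t3 = [0x1a, 0x49, 0x49, 0x36, 0x49, 0x4d, 0x49, 0x49]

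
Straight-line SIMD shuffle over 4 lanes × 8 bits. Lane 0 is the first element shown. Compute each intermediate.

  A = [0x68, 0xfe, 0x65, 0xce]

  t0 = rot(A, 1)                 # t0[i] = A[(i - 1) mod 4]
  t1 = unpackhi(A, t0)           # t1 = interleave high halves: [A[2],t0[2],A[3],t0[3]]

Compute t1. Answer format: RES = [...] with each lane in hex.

t0 = [0xce, 0x68, 0xfe, 0x65]
t1 = [0x65, 0xfe, 0xce, 0x65]

RES = [ 0x65  0xfe  0xce  0x65 ]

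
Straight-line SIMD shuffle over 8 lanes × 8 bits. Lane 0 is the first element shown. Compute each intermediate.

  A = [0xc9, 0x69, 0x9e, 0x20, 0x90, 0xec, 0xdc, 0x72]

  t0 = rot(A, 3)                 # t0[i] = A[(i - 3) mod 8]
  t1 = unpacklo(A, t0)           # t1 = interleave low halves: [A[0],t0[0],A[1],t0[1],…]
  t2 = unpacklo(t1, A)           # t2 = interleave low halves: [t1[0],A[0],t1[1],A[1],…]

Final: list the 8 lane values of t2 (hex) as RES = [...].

t0 = [0xec, 0xdc, 0x72, 0xc9, 0x69, 0x9e, 0x20, 0x90]
t1 = [0xc9, 0xec, 0x69, 0xdc, 0x9e, 0x72, 0x20, 0xc9]
t2 = [0xc9, 0xc9, 0xec, 0x69, 0x69, 0x9e, 0xdc, 0x20]

RES = [0xc9, 0xc9, 0xec, 0x69, 0x69, 0x9e, 0xdc, 0x20]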